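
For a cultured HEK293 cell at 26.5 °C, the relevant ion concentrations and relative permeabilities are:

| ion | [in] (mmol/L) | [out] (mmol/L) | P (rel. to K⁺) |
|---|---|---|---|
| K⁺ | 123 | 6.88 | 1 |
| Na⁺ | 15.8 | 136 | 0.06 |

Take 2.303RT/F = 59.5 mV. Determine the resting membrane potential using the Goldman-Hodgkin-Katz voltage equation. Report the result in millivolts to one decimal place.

-54.5 mV

Vm = 59.5 · log₁₀[(Σ P·[cation]ₒ + Σ P·[anion]ᵢ) / (Σ P·[cation]ᵢ + Σ P·[anion]ₒ)]
Numerator = 1×6.88 + 0.06×136 = 15.04
Denominator = 1×123 + 0.06×15.8 = 123.9
Vm = 59.5 · log₁₀(0.12134) = 59.5 × (-0.9160) = -54.50 mV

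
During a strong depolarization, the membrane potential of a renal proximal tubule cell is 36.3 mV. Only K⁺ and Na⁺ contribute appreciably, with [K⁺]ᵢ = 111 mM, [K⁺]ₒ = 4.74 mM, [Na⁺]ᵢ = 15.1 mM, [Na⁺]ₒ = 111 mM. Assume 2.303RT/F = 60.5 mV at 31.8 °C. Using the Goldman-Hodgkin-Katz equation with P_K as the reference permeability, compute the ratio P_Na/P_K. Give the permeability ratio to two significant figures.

8.6

Let α = P_Na/P_K. GHK: Vm = 60.5·log₁₀[(Kₒ + α·Naₒ)/(Kᵢ + α·Naᵢ)].
10^(Vm/60.5) = 10^(36.3/60.5) = 3.9811
So 3.9811·(Kᵢ + α·Naᵢ) = Kₒ + α·Naₒ → α = (3.9811·111.0 − 4.74) / (111.0 − 3.9811·15.1)
α = (441.9 − 4.74) / (111.0 − 60.11) = 437.2/50.89 = 8.591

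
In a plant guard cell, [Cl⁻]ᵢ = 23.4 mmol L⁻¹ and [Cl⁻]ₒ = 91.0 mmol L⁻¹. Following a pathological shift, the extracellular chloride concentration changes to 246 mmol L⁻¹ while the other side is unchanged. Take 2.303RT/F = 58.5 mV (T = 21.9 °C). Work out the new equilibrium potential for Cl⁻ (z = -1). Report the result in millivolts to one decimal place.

-59.8 mV

After the shift: [Cl⁻]_out = 246, [Cl⁻]_in = 23.4 mmol L⁻¹.
E_new = (58.5/-1)·log₁₀(246/23.4) = -58.50 · (1.0217) = -59.77 mV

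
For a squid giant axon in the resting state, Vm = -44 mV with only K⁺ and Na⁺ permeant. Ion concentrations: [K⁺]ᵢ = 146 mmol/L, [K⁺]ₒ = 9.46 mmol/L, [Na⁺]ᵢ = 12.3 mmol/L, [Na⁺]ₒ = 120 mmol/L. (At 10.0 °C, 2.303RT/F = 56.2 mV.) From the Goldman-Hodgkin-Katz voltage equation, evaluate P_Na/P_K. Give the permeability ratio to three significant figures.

Let α = P_Na/P_K. GHK: Vm = 56.2·log₁₀[(Kₒ + α·Naₒ)/(Kᵢ + α·Naᵢ)].
10^(Vm/56.2) = 10^(-44.0/56.2) = 0.16485
So 0.16485·(Kᵢ + α·Naᵢ) = Kₒ + α·Naₒ → α = (0.16485·146.0 − 9.46) / (120.0 − 0.16485·12.3)
α = (24.07 − 9.46) / (120.0 − 2.028) = 14.61/118 = 0.1238

0.124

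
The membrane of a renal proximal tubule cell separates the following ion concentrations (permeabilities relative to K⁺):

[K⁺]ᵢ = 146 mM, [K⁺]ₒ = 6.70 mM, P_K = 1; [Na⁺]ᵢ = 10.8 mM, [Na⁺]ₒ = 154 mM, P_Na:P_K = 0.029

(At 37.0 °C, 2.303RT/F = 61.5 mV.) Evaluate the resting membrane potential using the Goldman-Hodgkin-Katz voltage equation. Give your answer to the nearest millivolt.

Vm = 61.5 · log₁₀[(Σ P·[cation]ₒ + Σ P·[anion]ᵢ) / (Σ P·[cation]ᵢ + Σ P·[anion]ₒ)]
Numerator = 1×6.70 + 0.029×154 = 11.17
Denominator = 1×146 + 0.029×10.8 = 146.3
Vm = 61.5 · log₁₀(0.076316) = 61.5 × (-1.1174) = -68.72 mV

-69 mV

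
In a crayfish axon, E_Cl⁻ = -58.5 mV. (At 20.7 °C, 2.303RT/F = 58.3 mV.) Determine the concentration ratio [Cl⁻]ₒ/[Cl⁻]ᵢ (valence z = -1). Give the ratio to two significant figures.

log₁₀([out]/[in]) = E·z/(58.3) = -58.5 × -1 / 58.3 = 1.0034
[out]/[in] = 10^(1.0034) = 10.08

10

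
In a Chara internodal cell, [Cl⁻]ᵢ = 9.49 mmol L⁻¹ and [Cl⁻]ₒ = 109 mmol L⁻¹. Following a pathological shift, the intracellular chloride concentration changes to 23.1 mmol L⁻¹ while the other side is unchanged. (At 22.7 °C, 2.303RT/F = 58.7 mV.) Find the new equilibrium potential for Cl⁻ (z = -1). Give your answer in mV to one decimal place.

-39.6 mV

After the shift: [Cl⁻]_out = 109, [Cl⁻]_in = 23.1 mmol L⁻¹.
E_new = (58.7/-1)·log₁₀(109/23.1) = -58.70 · (0.6738) = -39.55 mV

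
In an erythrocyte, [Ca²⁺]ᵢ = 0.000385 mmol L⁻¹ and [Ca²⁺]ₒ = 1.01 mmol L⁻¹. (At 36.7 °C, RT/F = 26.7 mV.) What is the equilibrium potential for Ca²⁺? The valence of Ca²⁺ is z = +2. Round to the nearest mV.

105 mV

E = (26.7/z) · ln([Ca²⁺]_out/[Ca²⁺]_in) with z = +2.
= (26.7/2) · ln(1.01/0.000385) = 13.35 · ln(2623)
= 13.35 · (7.8722) = 105.09 mV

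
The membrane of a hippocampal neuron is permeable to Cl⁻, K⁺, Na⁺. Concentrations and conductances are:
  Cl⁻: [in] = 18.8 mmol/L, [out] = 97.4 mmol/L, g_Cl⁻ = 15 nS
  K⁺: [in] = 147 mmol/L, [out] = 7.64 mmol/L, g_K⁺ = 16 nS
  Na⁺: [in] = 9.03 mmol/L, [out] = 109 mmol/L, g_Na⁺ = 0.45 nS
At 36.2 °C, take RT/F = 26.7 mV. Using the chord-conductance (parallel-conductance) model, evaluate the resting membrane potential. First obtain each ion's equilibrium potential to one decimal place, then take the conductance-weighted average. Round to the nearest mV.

E_Cl⁻ = (26.7/-1)·ln(97.4/18.8) = -43.9 mV
E_K⁺ = (26.7/1)·ln(7.64/147) = -79.0 mV
E_Na⁺ = (26.7/1)·ln(109/9.03) = 66.5 mV
Vm = (Σ gᵢEᵢ)/(Σ gᵢ) = (15·-43.9 + 16·-79.0 + 0.45·66.5) / (15 + 16 + 0.45)
= -1892.58 / 31.45 = -60.18 mV

-60 mV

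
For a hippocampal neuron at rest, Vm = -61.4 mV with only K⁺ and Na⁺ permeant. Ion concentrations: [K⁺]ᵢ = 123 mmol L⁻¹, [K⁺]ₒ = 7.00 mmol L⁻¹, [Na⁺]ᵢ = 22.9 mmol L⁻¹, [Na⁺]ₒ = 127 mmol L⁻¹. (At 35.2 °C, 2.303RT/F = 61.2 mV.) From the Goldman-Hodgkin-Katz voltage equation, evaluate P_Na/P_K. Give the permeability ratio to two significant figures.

Let α = P_Na/P_K. GHK: Vm = 61.2·log₁₀[(Kₒ + α·Naₒ)/(Kᵢ + α·Naᵢ)].
10^(Vm/61.2) = 10^(-61.4/61.2) = 0.09925
So 0.09925·(Kᵢ + α·Naᵢ) = Kₒ + α·Naₒ → α = (0.09925·123.0 − 7.0) / (127.0 − 0.09925·22.9)
α = (12.21 − 7.0) / (127.0 − 2.273) = 5.208/124.7 = 0.04175

0.042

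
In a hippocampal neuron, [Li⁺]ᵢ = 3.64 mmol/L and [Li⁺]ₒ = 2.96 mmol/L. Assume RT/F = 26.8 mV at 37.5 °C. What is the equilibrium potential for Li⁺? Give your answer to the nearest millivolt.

E = (26.8/z) · ln([Li⁺]_out/[Li⁺]_in) with z = +1.
= (26.8/1) · ln(2.96/3.64) = 26.80 · ln(0.8132)
= 26.80 · (-0.2068) = -5.54 mV

-6 mV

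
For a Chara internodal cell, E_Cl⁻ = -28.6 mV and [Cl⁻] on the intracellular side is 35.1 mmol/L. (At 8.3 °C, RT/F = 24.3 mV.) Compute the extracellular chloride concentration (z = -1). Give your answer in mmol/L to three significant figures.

Nernst: E = (24.3/-1) · ln([out]/[in]), so ln([out]/[in]) = -28.6 × -1 / 24.3 = 1.1770.
[out]/[in] = e^(1.1770) = 3.244.
[out] = 3.244 × 35.1 = 113.9 mmol/L.

114 mmol/L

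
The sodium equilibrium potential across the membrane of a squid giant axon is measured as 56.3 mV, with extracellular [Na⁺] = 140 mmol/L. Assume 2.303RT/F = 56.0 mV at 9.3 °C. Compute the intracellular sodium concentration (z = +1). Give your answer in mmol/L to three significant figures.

Nernst: E = (56.0/1) · log₁₀([out]/[in]), so log₁₀([out]/[in]) = 56.3 × 1 / 56.0 = 1.0054.
[out]/[in] = 10^(1.0054) = 10.12.
[in] = 140 / 10.12 = 13.83 mmol/L.

13.8 mmol/L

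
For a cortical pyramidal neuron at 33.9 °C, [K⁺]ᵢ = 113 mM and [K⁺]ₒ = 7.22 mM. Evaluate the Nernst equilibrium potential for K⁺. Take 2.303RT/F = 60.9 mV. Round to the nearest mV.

-73 mV

E = (60.9/z) · log₁₀([K⁺]_out/[K⁺]_in) with z = +1.
= (60.9/1) · log₁₀(7.22/113) = 60.90 · log₁₀(0.06389)
= 60.90 · (-1.1945) = -72.75 mV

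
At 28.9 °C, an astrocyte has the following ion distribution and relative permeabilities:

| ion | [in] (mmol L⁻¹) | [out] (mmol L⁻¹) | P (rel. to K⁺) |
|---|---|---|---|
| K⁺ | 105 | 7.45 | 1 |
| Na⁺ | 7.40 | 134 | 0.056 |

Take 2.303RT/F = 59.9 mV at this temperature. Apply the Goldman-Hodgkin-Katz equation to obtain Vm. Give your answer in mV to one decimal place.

-50.8 mV

Vm = 59.9 · log₁₀[(Σ P·[cation]ₒ + Σ P·[anion]ᵢ) / (Σ P·[cation]ᵢ + Σ P·[anion]ₒ)]
Numerator = 1×7.45 + 0.056×134 = 14.95
Denominator = 1×105 + 0.056×7.40 = 105.4
Vm = 59.9 · log₁₀(0.14186) = 59.9 × (-0.8481) = -50.80 mV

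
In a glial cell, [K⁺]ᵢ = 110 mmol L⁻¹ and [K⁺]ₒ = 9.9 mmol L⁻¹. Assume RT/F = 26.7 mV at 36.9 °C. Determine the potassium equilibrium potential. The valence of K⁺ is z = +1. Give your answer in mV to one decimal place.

E = (26.7/z) · ln([K⁺]_out/[K⁺]_in) with z = +1.
= (26.7/1) · ln(9.9/110) = 26.70 · ln(0.09)
= 26.70 · (-2.4079) = -64.29 mV

-64.3 mV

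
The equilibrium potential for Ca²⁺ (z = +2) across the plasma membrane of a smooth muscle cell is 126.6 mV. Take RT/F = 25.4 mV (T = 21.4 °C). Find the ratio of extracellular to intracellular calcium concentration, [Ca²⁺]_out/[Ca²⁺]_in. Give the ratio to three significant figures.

21300

ln([out]/[in]) = E·z/(25.4) = 126.6 × 2 / 25.4 = 9.9685
[out]/[in] = e^(9.9685) = 2.134e+04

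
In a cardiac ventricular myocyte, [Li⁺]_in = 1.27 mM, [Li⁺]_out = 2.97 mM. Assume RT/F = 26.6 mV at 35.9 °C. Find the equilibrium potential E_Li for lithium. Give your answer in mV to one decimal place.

22.6 mV

E = (26.6/z) · ln([Li⁺]_out/[Li⁺]_in) with z = +1.
= (26.6/1) · ln(2.97/1.27) = 26.60 · ln(2.339)
= 26.60 · (0.8495) = 22.60 mV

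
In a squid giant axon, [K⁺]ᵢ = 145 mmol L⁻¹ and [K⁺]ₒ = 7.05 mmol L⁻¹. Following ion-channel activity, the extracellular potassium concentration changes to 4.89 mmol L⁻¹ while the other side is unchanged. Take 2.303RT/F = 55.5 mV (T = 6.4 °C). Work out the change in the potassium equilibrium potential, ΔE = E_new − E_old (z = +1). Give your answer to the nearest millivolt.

-9 mV

E_old = (55.5/1)·log₁₀(7.05/145) = -72.88 mV
E_new = (55.5/1)·log₁₀(4.89/145) = -81.70 mV
ΔE = -81.70 − (-72.88) = -8.82 mV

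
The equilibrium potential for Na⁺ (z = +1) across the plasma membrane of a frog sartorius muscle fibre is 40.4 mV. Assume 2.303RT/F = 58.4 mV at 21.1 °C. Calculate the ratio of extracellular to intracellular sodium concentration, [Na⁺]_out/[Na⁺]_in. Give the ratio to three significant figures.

4.92

log₁₀([out]/[in]) = E·z/(58.4) = 40.4 × 1 / 58.4 = 0.6918
[out]/[in] = 10^(0.6918) = 4.918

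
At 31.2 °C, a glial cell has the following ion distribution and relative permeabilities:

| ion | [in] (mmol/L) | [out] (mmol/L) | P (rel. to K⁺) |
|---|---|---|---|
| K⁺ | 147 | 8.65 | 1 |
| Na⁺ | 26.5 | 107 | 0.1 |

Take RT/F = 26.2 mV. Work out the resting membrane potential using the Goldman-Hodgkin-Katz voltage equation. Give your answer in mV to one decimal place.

Vm = 26.2 · ln[(Σ P·[cation]ₒ + Σ P·[anion]ᵢ) / (Σ P·[cation]ᵢ + Σ P·[anion]ₒ)]
Numerator = 1×8.65 + 0.1×107 = 19.35
Denominator = 1×147 + 0.1×26.5 = 149.7
Vm = 26.2 · ln(0.1293) = 26.2 × (-2.0456) = -53.59 mV

-53.6 mV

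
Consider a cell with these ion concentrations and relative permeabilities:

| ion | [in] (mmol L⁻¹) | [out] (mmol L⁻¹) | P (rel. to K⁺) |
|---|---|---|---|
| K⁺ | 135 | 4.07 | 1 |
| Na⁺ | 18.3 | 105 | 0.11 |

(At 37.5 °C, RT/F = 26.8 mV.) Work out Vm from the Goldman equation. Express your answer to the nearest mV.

-58 mV

Vm = 26.8 · ln[(Σ P·[cation]ₒ + Σ P·[anion]ᵢ) / (Σ P·[cation]ᵢ + Σ P·[anion]ₒ)]
Numerator = 1×4.07 + 0.11×105 = 15.62
Denominator = 1×135 + 0.11×18.3 = 137
Vm = 26.8 · ln(0.114) = 26.8 × (-2.1715) = -58.20 mV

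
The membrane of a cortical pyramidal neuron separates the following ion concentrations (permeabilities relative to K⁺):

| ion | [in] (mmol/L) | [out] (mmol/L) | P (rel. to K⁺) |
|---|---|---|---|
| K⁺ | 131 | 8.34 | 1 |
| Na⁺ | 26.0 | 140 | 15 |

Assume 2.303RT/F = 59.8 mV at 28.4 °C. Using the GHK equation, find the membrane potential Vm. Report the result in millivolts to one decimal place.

36.3 mV

Vm = 59.8 · log₁₀[(Σ P·[cation]ₒ + Σ P·[anion]ᵢ) / (Σ P·[cation]ᵢ + Σ P·[anion]ₒ)]
Numerator = 1×8.34 + 15×140 = 2108
Denominator = 1×131 + 15×26.0 = 521
Vm = 59.8 · log₁₀(4.0467) = 59.8 × (0.6071) = 36.30 mV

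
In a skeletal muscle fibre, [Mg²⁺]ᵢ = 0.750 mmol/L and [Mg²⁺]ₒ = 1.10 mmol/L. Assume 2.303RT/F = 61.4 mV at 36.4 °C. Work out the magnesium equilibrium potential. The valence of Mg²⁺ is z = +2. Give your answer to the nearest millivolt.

E = (61.4/z) · log₁₀([Mg²⁺]_out/[Mg²⁺]_in) with z = +2.
= (61.4/2) · log₁₀(1.10/0.750) = 30.70 · log₁₀(1.467)
= 30.70 · (0.1663) = 5.11 mV

5 mV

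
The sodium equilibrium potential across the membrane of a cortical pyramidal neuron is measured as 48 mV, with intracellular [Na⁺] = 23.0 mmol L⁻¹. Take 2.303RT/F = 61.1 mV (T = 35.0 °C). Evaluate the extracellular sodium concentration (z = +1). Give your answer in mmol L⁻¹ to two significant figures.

Nernst: E = (61.1/1) · log₁₀([out]/[in]), so log₁₀([out]/[in]) = 48.0 × 1 / 61.1 = 0.7856.
[out]/[in] = 10^(0.7856) = 6.104.
[out] = 6.104 × 23.0 = 140.4 mmol L⁻¹.

140 mmol L⁻¹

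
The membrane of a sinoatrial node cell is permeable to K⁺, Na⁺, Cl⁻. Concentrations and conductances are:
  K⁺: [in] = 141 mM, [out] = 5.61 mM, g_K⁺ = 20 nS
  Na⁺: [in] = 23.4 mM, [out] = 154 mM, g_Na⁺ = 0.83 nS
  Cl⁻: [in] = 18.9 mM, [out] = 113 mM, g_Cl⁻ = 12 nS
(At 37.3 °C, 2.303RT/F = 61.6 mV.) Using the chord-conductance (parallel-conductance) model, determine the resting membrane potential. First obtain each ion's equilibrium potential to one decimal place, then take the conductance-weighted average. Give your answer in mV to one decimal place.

-68.8 mV

E_K⁺ = (61.6/1)·log₁₀(5.61/141) = -86.3 mV
E_Na⁺ = (61.6/1)·log₁₀(154/23.4) = 50.4 mV
E_Cl⁻ = (61.6/-1)·log₁₀(113/18.9) = -47.8 mV
Vm = (Σ gᵢEᵢ)/(Σ gᵢ) = (20·-86.3 + 0.83·50.4 + 12·-47.8) / (20 + 0.83 + 12)
= -2257.77 / 32.83 = -68.77 mV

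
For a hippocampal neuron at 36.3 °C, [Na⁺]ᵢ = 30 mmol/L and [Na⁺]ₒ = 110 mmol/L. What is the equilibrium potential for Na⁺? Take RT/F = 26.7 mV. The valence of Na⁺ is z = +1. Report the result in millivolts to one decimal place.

34.7 mV

E = (26.7/z) · ln([Na⁺]_out/[Na⁺]_in) with z = +1.
= (26.7/1) · ln(110/30) = 26.70 · ln(3.667)
= 26.70 · (1.2993) = 34.69 mV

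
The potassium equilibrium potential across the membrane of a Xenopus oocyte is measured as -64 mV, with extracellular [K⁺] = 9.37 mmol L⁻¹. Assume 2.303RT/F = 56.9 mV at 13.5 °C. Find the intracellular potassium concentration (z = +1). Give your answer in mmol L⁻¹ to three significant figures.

Nernst: E = (56.9/1) · log₁₀([out]/[in]), so log₁₀([out]/[in]) = -64.0 × 1 / 56.9 = -1.1248.
[out]/[in] = 10^(-1.1248) = 0.07503.
[in] = 9.37 / 0.07503 = 124.9 mmol L⁻¹.

125 mmol L⁻¹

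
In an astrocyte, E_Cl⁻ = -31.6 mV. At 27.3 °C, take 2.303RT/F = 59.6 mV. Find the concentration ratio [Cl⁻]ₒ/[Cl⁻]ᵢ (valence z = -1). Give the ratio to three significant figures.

3.39

log₁₀([out]/[in]) = E·z/(59.6) = -31.6 × -1 / 59.6 = 0.5302
[out]/[in] = 10^(0.5302) = 3.39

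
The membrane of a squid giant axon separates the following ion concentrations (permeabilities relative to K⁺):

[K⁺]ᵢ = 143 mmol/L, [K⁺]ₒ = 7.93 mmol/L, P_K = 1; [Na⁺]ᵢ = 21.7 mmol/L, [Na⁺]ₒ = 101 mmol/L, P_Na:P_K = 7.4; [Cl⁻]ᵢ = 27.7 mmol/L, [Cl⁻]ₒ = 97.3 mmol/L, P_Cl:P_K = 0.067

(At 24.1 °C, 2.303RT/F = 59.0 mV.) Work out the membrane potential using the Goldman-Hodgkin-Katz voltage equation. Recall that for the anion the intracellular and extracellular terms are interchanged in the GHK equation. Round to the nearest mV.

23 mV

Vm = 59.0 · log₁₀[(Σ P·[cation]ₒ + Σ P·[anion]ᵢ) / (Σ P·[cation]ᵢ + Σ P·[anion]ₒ)]
Numerator = 1×7.93 + 7.4×101 + 0.067×27.7 = 757.2
Denominator = 1×143 + 7.4×21.7 + 0.067×97.3 = 310.1
Vm = 59.0 · log₁₀(2.4418) = 59.0 × (0.3877) = 22.87 mV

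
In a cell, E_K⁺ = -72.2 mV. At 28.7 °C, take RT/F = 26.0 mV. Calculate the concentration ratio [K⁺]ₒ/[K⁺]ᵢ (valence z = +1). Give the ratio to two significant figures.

0.062

ln([out]/[in]) = E·z/(26.0) = -72.2 × 1 / 26.0 = -2.7769
[out]/[in] = e^(-2.7769) = 0.06223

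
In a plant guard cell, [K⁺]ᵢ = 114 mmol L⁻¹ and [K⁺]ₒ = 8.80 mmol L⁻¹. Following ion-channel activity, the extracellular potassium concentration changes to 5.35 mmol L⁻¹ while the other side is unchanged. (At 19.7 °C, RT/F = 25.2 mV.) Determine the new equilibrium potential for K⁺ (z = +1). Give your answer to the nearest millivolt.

After the shift: [K⁺]_out = 5.35, [K⁺]_in = 114 mmol L⁻¹.
E_new = (25.2/1)·ln(5.35/114) = 25.20 · (-3.0591) = -77.09 mV

-77 mV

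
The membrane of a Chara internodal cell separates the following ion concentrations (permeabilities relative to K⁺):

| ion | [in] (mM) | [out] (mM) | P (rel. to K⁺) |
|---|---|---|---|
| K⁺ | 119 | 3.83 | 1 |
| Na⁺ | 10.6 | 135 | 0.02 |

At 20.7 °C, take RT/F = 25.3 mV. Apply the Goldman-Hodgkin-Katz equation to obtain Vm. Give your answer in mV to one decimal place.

Vm = 25.3 · ln[(Σ P·[cation]ₒ + Σ P·[anion]ᵢ) / (Σ P·[cation]ᵢ + Σ P·[anion]ₒ)]
Numerator = 1×3.83 + 0.02×135 = 6.53
Denominator = 1×119 + 0.02×10.6 = 119.2
Vm = 25.3 · ln(0.054776) = 25.3 × (-2.9045) = -73.48 mV

-73.5 mV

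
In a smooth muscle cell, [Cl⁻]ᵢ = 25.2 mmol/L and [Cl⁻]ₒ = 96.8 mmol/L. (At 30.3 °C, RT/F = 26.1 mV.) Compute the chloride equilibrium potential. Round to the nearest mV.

E = (26.1/z) · ln([Cl⁻]_out/[Cl⁻]_in) with z = -1.
For an anion, dividing by z = -1 reverses the sign.
= (26.1/-1) · ln(96.8/25.2) = -26.10 · ln(3.841)
= -26.10 · (1.3458) = -35.13 mV

-35 mV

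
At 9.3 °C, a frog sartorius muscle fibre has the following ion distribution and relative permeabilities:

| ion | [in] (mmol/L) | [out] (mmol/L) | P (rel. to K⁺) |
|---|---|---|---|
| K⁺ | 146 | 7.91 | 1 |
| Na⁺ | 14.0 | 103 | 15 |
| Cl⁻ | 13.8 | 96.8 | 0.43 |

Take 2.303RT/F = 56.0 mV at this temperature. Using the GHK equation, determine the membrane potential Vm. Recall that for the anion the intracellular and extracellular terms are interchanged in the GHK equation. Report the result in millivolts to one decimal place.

Vm = 56.0 · log₁₀[(Σ P·[cation]ₒ + Σ P·[anion]ᵢ) / (Σ P·[cation]ᵢ + Σ P·[anion]ₒ)]
Numerator = 1×7.91 + 15×103 + 0.43×13.8 = 1559
Denominator = 1×146 + 15×14.0 + 0.43×96.8 = 397.6
Vm = 56.0 · log₁₀(3.9204) = 56.0 × (0.5933) = 33.23 mV

33.2 mV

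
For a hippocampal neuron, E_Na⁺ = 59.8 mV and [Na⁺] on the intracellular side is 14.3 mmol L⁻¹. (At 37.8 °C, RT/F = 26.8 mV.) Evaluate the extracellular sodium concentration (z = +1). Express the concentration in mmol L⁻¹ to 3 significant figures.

Nernst: E = (26.8/1) · ln([out]/[in]), so ln([out]/[in]) = 59.8 × 1 / 26.8 = 2.2313.
[out]/[in] = e^(2.2313) = 9.312.
[out] = 9.312 × 14.3 = 133.2 mmol L⁻¹.

133 mmol L⁻¹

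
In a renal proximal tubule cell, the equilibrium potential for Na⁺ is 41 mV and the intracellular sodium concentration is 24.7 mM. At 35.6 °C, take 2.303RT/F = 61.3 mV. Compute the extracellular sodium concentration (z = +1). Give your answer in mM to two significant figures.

120 mM

Nernst: E = (61.3/1) · log₁₀([out]/[in]), so log₁₀([out]/[in]) = 41.0 × 1 / 61.3 = 0.6688.
[out]/[in] = 10^(0.6688) = 4.665.
[out] = 4.665 × 24.7 = 115.2 mM.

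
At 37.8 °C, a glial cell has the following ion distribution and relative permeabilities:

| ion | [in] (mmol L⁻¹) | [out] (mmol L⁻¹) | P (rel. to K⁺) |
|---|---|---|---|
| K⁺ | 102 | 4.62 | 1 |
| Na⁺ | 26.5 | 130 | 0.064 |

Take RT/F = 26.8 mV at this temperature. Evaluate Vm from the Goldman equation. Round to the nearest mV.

Vm = 26.8 · ln[(Σ P·[cation]ₒ + Σ P·[anion]ᵢ) / (Σ P·[cation]ᵢ + Σ P·[anion]ₒ)]
Numerator = 1×4.62 + 0.064×130 = 12.94
Denominator = 1×102 + 0.064×26.5 = 103.7
Vm = 26.8 · ln(0.12479) = 26.8 × (-2.0811) = -55.77 mV

-56 mV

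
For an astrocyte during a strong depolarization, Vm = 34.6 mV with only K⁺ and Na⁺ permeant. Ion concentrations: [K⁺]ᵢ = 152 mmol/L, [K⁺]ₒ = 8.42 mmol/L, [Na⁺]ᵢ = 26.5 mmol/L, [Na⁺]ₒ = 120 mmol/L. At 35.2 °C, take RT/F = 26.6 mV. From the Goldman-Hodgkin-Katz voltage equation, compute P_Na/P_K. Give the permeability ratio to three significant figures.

24.2

Let α = P_Na/P_K. GHK: Vm = 26.6·ln[(Kₒ + α·Naₒ)/(Kᵢ + α·Naᵢ)].
e^(Vm/26.6) = e^(34.6/26.6) = 3.6721
So 3.6721·(Kᵢ + α·Naᵢ) = Kₒ + α·Naₒ → α = (3.6721·152.0 − 8.42) / (120.0 − 3.6721·26.5)
α = (558.2 − 8.42) / (120.0 − 97.31) = 549.7/22.69 = 24.23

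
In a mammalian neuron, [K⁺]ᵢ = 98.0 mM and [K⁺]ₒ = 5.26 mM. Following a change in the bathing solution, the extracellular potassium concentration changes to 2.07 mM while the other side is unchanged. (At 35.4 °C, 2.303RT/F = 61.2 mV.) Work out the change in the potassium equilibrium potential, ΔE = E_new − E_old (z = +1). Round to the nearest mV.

-25 mV

E_old = (61.2/1)·log₁₀(5.26/98.0) = -77.74 mV
E_new = (61.2/1)·log₁₀(2.07/98.0) = -102.53 mV
ΔE = -102.53 − (-77.74) = -24.79 mV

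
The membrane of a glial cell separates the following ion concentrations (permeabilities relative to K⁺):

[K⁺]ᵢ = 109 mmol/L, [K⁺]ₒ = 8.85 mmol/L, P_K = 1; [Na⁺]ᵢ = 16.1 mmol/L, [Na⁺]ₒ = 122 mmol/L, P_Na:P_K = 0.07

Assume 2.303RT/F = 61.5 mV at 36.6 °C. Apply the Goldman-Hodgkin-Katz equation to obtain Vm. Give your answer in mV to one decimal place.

-49.3 mV

Vm = 61.5 · log₁₀[(Σ P·[cation]ₒ + Σ P·[anion]ᵢ) / (Σ P·[cation]ᵢ + Σ P·[anion]ₒ)]
Numerator = 1×8.85 + 0.07×122 = 17.39
Denominator = 1×109 + 0.07×16.1 = 110.1
Vm = 61.5 · log₁₀(0.15791) = 61.5 × (-0.8016) = -49.30 mV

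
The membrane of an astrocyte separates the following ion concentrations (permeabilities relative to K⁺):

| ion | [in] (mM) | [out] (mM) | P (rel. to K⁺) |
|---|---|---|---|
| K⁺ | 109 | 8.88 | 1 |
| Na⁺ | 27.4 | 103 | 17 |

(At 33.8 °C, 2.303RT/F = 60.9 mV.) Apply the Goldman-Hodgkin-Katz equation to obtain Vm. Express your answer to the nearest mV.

Vm = 60.9 · log₁₀[(Σ P·[cation]ₒ + Σ P·[anion]ᵢ) / (Σ P·[cation]ᵢ + Σ P·[anion]ₒ)]
Numerator = 1×8.88 + 17×103 = 1760
Denominator = 1×109 + 17×27.4 = 574.8
Vm = 60.9 · log₁₀(3.0617) = 60.9 × (0.4860) = 29.60 mV

30 mV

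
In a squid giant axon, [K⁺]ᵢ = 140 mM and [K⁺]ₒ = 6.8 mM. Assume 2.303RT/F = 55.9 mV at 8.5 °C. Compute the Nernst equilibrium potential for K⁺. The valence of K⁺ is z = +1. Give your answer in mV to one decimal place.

E = (55.9/z) · log₁₀([K⁺]_out/[K⁺]_in) with z = +1.
= (55.9/1) · log₁₀(6.8/140) = 55.90 · log₁₀(0.04857)
= 55.90 · (-1.3136) = -73.43 mV

-73.4 mV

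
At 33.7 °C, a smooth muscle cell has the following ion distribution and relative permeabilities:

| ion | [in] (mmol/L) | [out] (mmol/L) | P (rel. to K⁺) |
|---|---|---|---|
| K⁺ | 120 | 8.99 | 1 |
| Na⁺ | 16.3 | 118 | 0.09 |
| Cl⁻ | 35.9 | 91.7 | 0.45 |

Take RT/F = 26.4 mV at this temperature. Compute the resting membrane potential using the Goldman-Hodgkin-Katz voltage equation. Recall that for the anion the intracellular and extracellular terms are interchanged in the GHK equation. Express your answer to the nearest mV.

-40 mV

Vm = 26.4 · ln[(Σ P·[cation]ₒ + Σ P·[anion]ᵢ) / (Σ P·[cation]ᵢ + Σ P·[anion]ₒ)]
Numerator = 1×8.99 + 0.09×118 + 0.45×35.9 = 35.77
Denominator = 1×120 + 0.09×16.3 + 0.45×91.7 = 162.7
Vm = 26.4 · ln(0.21978) = 26.4 × (-1.5151) = -40.00 mV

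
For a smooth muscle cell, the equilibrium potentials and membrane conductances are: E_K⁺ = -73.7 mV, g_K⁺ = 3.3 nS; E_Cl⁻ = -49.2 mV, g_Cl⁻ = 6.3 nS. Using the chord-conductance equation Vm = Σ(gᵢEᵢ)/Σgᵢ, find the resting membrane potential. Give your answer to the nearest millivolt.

-58 mV

Σ gᵢEᵢ = 3.3·(-73.7) + 6.3·(-49.2) = -553.17
Σ gᵢ = 3.3 + 6.3 = 9.6
Vm = -553.17 / 9.6 = -57.62 mV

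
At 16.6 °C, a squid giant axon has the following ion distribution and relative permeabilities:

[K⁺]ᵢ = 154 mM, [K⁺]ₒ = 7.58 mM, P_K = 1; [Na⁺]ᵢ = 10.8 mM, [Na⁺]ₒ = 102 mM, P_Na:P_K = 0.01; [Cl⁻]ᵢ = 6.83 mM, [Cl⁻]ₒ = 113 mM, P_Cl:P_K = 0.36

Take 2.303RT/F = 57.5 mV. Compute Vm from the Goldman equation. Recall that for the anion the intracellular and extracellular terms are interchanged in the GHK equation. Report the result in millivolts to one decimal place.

-71.6 mV

Vm = 57.5 · log₁₀[(Σ P·[cation]ₒ + Σ P·[anion]ᵢ) / (Σ P·[cation]ᵢ + Σ P·[anion]ₒ)]
Numerator = 1×7.58 + 0.01×102 + 0.36×6.83 = 11.06
Denominator = 1×154 + 0.01×10.8 + 0.36×113 = 194.8
Vm = 57.5 · log₁₀(0.056774) = 57.5 × (-1.2459) = -71.64 mV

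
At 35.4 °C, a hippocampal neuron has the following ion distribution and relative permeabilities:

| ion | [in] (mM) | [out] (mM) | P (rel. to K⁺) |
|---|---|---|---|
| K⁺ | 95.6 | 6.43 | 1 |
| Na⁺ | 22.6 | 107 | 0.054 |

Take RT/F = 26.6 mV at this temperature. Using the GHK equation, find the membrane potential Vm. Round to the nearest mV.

Vm = 26.6 · ln[(Σ P·[cation]ₒ + Σ P·[anion]ᵢ) / (Σ P·[cation]ᵢ + Σ P·[anion]ₒ)]
Numerator = 1×6.43 + 0.054×107 = 12.21
Denominator = 1×95.6 + 0.054×22.6 = 96.82
Vm = 26.6 · ln(0.12609) = 26.6 × (-2.0708) = -55.08 mV

-55 mV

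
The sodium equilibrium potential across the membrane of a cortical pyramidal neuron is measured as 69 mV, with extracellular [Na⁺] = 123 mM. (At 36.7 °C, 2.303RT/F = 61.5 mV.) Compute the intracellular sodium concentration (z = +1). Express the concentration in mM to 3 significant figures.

Nernst: E = (61.5/1) · log₁₀([out]/[in]), so log₁₀([out]/[in]) = 69.0 × 1 / 61.5 = 1.1220.
[out]/[in] = 10^(1.1220) = 13.24.
[in] = 123 / 13.24 = 9.289 mM.

9.29 mM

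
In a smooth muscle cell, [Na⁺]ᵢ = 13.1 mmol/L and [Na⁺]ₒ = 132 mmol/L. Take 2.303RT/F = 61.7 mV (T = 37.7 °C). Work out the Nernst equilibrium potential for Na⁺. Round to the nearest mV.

62 mV

E = (61.7/z) · log₁₀([Na⁺]_out/[Na⁺]_in) with z = +1.
= (61.7/1) · log₁₀(132/13.1) = 61.70 · log₁₀(10.08)
= 61.70 · (1.0033) = 61.90 mV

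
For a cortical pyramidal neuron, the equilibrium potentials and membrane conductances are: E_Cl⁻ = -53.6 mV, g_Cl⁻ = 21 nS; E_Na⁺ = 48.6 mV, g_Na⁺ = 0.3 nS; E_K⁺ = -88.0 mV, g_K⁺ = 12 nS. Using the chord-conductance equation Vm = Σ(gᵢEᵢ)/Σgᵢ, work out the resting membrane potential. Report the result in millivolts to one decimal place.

-65.1 mV

Σ gᵢEᵢ = 21·(-53.6) + 0.3·(48.6) + 12·(-88.0) = -2167.02
Σ gᵢ = 21 + 0.3 + 12 = 33.3
Vm = -2167.02 / 33.3 = -65.08 mV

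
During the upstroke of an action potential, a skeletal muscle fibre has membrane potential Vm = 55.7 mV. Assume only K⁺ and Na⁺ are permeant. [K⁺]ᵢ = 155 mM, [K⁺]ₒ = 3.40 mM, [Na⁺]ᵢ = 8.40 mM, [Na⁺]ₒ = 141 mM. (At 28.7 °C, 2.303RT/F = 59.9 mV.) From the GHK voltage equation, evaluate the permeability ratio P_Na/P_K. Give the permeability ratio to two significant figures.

19

Let α = P_Na/P_K. GHK: Vm = 59.9·log₁₀[(Kₒ + α·Naₒ)/(Kᵢ + α·Naᵢ)].
10^(Vm/59.9) = 10^(55.7/59.9) = 8.5091
So 8.5091·(Kᵢ + α·Naᵢ) = Kₒ + α·Naₒ → α = (8.5091·155.0 − 3.4) / (141.0 − 8.5091·8.4)
α = (1319 − 3.4) / (141.0 − 71.48) = 1316/69.52 = 18.92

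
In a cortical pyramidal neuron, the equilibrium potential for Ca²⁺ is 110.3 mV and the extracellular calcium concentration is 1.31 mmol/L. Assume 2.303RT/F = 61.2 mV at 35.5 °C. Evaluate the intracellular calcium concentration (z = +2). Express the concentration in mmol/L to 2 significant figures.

0.00033 mmol/L

Nernst: E = (61.2/2) · log₁₀([out]/[in]), so log₁₀([out]/[in]) = 110.3 × 2 / 61.2 = 3.6046.
[out]/[in] = 10^(3.6046) = 4023.
[in] = 1.31 / 4023 = 0.0003256 mmol/L.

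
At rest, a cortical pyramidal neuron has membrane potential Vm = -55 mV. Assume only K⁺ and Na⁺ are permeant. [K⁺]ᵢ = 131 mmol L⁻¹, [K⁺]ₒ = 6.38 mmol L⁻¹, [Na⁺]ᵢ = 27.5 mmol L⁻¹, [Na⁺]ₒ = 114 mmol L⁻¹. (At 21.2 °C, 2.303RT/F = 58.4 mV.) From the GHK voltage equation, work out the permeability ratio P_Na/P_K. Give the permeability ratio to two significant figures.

Let α = P_Na/P_K. GHK: Vm = 58.4·log₁₀[(Kₒ + α·Naₒ)/(Kᵢ + α·Naᵢ)].
10^(Vm/58.4) = 10^(-55.0/58.4) = 0.11435
So 0.11435·(Kᵢ + α·Naᵢ) = Kₒ + α·Naₒ → α = (0.11435·131.0 − 6.38) / (114.0 − 0.11435·27.5)
α = (14.98 − 6.38) / (114.0 − 3.145) = 8.599/110.9 = 0.07757

0.078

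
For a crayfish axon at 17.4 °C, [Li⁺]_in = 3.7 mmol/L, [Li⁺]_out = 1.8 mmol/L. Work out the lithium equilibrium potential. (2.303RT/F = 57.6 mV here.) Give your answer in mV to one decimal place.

-18.0 mV

E = (57.6/z) · log₁₀([Li⁺]_out/[Li⁺]_in) with z = +1.
= (57.6/1) · log₁₀(1.8/3.7) = 57.60 · log₁₀(0.4865)
= 57.60 · (-0.3129) = -18.02 mV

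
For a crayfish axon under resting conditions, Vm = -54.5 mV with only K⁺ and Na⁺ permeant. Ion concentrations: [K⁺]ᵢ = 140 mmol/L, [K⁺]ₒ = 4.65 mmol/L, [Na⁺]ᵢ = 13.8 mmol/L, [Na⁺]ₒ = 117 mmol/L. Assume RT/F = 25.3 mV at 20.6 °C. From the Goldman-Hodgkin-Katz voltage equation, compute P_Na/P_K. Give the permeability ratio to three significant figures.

Let α = P_Na/P_K. GHK: Vm = 25.3·ln[(Kₒ + α·Naₒ)/(Kᵢ + α·Naᵢ)].
e^(Vm/25.3) = e^(-54.5/25.3) = 0.116
So 0.116·(Kᵢ + α·Naᵢ) = Kₒ + α·Naₒ → α = (0.116·140.0 − 4.65) / (117.0 − 0.116·13.8)
α = (16.24 − 4.65) / (117.0 − 1.601) = 11.59/115.4 = 0.1004

0.100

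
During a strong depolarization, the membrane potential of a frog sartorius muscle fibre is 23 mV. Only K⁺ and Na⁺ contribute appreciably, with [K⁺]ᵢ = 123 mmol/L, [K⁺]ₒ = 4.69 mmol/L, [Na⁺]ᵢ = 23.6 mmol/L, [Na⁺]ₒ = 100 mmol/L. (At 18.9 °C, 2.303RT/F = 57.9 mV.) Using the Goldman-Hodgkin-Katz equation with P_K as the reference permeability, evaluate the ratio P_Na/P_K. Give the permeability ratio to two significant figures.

7.4

Let α = P_Na/P_K. GHK: Vm = 57.9·log₁₀[(Kₒ + α·Naₒ)/(Kᵢ + α·Naᵢ)].
10^(Vm/57.9) = 10^(23.0/57.9) = 2.496
So 2.496·(Kᵢ + α·Naᵢ) = Kₒ + α·Naₒ → α = (2.496·123.0 − 4.69) / (100.0 − 2.496·23.6)
α = (307 − 4.69) / (100.0 − 58.9) = 302.3/41.1 = 7.356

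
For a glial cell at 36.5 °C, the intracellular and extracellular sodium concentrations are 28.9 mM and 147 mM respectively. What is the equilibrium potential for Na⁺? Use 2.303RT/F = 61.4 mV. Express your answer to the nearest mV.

43 mV

E = (61.4/z) · log₁₀([Na⁺]_out/[Na⁺]_in) with z = +1.
= (61.4/1) · log₁₀(147/28.9) = 61.40 · log₁₀(5.087)
= 61.40 · (0.7064) = 43.37 mV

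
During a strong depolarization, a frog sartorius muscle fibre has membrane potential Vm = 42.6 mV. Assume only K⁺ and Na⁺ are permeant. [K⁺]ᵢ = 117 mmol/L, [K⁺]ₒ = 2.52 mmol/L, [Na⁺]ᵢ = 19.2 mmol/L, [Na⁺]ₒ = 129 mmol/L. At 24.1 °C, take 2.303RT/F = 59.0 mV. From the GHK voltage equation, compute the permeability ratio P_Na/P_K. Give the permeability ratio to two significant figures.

Let α = P_Na/P_K. GHK: Vm = 59.0·log₁₀[(Kₒ + α·Naₒ)/(Kᵢ + α·Naᵢ)].
10^(Vm/59.0) = 10^(42.6/59.0) = 5.2727
So 5.2727·(Kᵢ + α·Naᵢ) = Kₒ + α·Naₒ → α = (5.2727·117.0 − 2.52) / (129.0 − 5.2727·19.2)
α = (616.9 − 2.52) / (129.0 − 101.2) = 614.4/27.76 = 22.13

22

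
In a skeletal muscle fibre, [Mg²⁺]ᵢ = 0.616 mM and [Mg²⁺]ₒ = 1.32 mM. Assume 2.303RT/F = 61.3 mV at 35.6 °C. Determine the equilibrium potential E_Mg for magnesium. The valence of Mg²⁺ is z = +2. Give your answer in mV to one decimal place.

10.1 mV

E = (61.3/z) · log₁₀([Mg²⁺]_out/[Mg²⁺]_in) with z = +2.
= (61.3/2) · log₁₀(1.32/0.616) = 30.65 · log₁₀(2.143)
= 30.65 · (0.3310) = 10.14 mV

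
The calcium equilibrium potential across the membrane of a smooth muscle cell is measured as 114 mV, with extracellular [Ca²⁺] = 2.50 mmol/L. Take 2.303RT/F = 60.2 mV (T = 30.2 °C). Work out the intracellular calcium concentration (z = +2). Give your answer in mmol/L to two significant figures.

Nernst: E = (60.2/2) · log₁₀([out]/[in]), so log₁₀([out]/[in]) = 114.0 × 2 / 60.2 = 3.7874.
[out]/[in] = 10^(3.7874) = 6129.
[in] = 2.50 / 6129 = 0.0004079 mmol/L.

0.00041 mmol/L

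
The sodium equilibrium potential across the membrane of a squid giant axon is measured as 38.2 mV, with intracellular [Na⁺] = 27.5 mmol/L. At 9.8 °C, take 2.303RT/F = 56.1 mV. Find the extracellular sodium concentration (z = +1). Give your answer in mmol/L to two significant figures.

130 mmol/L

Nernst: E = (56.1/1) · log₁₀([out]/[in]), so log₁₀([out]/[in]) = 38.2 × 1 / 56.1 = 0.6809.
[out]/[in] = 10^(0.6809) = 4.797.
[out] = 4.797 × 27.5 = 131.9 mmol/L.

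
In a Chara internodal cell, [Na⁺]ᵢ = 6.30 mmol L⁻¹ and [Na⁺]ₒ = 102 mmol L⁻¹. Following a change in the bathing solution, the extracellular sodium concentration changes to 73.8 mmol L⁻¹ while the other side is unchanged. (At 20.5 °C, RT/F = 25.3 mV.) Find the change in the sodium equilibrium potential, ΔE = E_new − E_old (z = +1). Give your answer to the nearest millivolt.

-8 mV

E_old = (25.3/1)·ln(102/6.30) = 70.45 mV
E_new = (25.3/1)·ln(73.8/6.30) = 62.26 mV
ΔE = 62.26 − (70.45) = -8.19 mV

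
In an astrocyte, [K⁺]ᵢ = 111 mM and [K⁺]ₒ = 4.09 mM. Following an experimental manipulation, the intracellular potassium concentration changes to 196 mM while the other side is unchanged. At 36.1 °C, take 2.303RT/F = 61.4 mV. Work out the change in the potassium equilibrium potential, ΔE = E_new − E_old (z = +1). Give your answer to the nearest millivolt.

E_old = (61.4/1)·log₁₀(4.09/111) = -88.02 mV
E_new = (61.4/1)·log₁₀(4.09/196) = -103.18 mV
ΔE = -103.18 − (-88.02) = -15.16 mV

-15 mV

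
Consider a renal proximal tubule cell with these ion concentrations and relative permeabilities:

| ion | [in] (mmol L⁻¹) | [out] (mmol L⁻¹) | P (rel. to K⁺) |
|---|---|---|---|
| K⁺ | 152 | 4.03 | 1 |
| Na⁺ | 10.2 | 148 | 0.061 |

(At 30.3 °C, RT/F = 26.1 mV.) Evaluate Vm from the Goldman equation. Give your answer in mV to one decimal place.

-64.2 mV

Vm = 26.1 · ln[(Σ P·[cation]ₒ + Σ P·[anion]ᵢ) / (Σ P·[cation]ᵢ + Σ P·[anion]ₒ)]
Numerator = 1×4.03 + 0.061×148 = 13.06
Denominator = 1×152 + 0.061×10.2 = 152.6
Vm = 26.1 · ln(0.085558) = 26.1 × (-2.4586) = -64.17 mV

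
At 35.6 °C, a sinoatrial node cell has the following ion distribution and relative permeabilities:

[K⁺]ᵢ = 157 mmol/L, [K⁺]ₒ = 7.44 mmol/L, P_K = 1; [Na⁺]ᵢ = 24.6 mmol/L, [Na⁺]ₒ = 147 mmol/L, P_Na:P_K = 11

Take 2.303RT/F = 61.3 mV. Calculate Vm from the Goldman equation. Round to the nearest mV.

Vm = 61.3 · log₁₀[(Σ P·[cation]ₒ + Σ P·[anion]ᵢ) / (Σ P·[cation]ᵢ + Σ P·[anion]ₒ)]
Numerator = 1×7.44 + 11×147 = 1624
Denominator = 1×157 + 11×24.6 = 427.6
Vm = 61.3 · log₁₀(3.799) = 61.3 × (0.5797) = 35.53 mV

36 mV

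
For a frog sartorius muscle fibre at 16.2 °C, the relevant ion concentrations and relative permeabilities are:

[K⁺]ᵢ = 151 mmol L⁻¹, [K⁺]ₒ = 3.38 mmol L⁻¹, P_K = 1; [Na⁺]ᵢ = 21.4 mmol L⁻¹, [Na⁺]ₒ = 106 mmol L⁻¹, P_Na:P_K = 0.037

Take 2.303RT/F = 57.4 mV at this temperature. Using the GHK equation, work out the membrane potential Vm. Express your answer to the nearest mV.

Vm = 57.4 · log₁₀[(Σ P·[cation]ₒ + Σ P·[anion]ᵢ) / (Σ P·[cation]ᵢ + Σ P·[anion]ₒ)]
Numerator = 1×3.38 + 0.037×106 = 7.302
Denominator = 1×151 + 0.037×21.4 = 151.8
Vm = 57.4 · log₁₀(0.048105) = 57.4 × (-1.3178) = -75.64 mV

-76 mV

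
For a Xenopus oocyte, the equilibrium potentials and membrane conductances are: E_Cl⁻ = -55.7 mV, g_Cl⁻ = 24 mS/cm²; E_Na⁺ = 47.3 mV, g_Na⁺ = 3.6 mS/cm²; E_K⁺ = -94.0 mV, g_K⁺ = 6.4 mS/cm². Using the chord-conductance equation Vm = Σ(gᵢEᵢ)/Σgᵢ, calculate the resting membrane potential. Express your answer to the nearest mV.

-52 mV

Σ gᵢEᵢ = 24·(-55.7) + 3.6·(47.3) + 6.4·(-94.0) = -1768.12
Σ gᵢ = 24 + 3.6 + 6.4 = 34
Vm = -1768.12 / 34 = -52.00 mV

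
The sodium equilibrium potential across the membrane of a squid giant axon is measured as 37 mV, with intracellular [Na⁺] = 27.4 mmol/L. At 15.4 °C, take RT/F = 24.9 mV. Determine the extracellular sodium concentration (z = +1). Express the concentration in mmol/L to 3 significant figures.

121 mmol/L

Nernst: E = (24.9/1) · ln([out]/[in]), so ln([out]/[in]) = 37.0 × 1 / 24.9 = 1.4859.
[out]/[in] = e^(1.4859) = 4.419.
[out] = 4.419 × 27.4 = 121.1 mmol/L.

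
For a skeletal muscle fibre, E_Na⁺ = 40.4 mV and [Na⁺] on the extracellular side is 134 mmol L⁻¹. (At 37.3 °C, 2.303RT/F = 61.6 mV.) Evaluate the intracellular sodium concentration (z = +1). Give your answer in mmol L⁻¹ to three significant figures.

Nernst: E = (61.6/1) · log₁₀([out]/[in]), so log₁₀([out]/[in]) = 40.4 × 1 / 61.6 = 0.6558.
[out]/[in] = 10^(0.6558) = 4.527.
[in] = 134 / 4.527 = 29.6 mmol L⁻¹.

29.6 mmol L⁻¹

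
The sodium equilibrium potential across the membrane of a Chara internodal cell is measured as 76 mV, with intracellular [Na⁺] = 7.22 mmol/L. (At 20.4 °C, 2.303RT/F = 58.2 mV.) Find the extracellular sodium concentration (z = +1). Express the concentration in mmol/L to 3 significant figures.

Nernst: E = (58.2/1) · log₁₀([out]/[in]), so log₁₀([out]/[in]) = 76.0 × 1 / 58.2 = 1.3058.
[out]/[in] = 10^(1.3058) = 20.22.
[out] = 20.22 × 7.22 = 146 mmol/L.

146 mmol/L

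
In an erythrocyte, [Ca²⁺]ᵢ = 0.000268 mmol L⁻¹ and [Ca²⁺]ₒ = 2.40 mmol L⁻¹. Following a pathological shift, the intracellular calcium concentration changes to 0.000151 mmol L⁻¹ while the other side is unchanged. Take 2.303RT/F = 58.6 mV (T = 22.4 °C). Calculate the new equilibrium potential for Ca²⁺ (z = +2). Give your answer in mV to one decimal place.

123.1 mV

After the shift: [Ca²⁺]_out = 2.40, [Ca²⁺]_in = 0.000151 mmol L⁻¹.
E_new = (58.6/2)·log₁₀(2.40/0.000151) = 29.30 · (4.2012) = 123.10 mV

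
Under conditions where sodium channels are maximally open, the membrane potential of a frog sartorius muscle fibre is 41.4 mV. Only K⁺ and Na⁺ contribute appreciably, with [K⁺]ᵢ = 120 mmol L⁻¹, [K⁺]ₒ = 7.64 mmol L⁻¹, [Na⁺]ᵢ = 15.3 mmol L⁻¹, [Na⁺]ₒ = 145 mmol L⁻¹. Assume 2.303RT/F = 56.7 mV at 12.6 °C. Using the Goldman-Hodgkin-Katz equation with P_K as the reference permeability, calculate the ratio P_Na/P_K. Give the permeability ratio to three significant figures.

Let α = P_Na/P_K. GHK: Vm = 56.7·log₁₀[(Kₒ + α·Naₒ)/(Kᵢ + α·Naᵢ)].
10^(Vm/56.7) = 10^(41.4/56.7) = 5.3723
So 5.3723·(Kᵢ + α·Naᵢ) = Kₒ + α·Naₒ → α = (5.3723·120.0 − 7.64) / (145.0 − 5.3723·15.3)
α = (644.7 − 7.64) / (145.0 − 82.2) = 637/62.8 = 10.14

10.1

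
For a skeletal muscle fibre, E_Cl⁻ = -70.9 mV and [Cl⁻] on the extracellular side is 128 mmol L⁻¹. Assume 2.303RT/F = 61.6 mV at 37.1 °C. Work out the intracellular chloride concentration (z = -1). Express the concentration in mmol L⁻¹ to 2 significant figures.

Nernst: E = (61.6/-1) · log₁₀([out]/[in]), so log₁₀([out]/[in]) = -70.9 × -1 / 61.6 = 1.1510.
[out]/[in] = 10^(1.1510) = 14.16.
[in] = 128 / 14.16 = 9.041 mmol L⁻¹.

9.0 mmol L⁻¹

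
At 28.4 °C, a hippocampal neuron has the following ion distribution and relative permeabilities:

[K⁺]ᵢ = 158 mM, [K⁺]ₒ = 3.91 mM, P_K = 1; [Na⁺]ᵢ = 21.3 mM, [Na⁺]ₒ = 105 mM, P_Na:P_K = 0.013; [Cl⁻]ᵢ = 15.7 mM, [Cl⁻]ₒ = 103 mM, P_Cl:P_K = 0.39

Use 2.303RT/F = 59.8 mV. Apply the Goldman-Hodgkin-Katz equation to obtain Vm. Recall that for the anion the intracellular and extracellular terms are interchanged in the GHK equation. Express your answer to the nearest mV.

Vm = 59.8 · log₁₀[(Σ P·[cation]ₒ + Σ P·[anion]ᵢ) / (Σ P·[cation]ᵢ + Σ P·[anion]ₒ)]
Numerator = 1×3.91 + 0.013×105 + 0.39×15.7 = 11.4
Denominator = 1×158 + 0.013×21.3 + 0.39×103 = 198.4
Vm = 59.8 · log₁₀(0.057436) = 59.8 × (-1.2408) = -74.20 mV

-74 mV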